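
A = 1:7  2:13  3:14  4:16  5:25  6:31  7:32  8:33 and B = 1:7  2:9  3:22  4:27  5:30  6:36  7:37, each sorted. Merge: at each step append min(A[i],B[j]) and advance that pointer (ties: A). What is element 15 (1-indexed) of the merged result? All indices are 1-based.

i=1 j=1: A[i]=7<=B[j]=7 take 7, i++
i=2 j=1: A[i]=13>B[j]=7 take 7, j++
i=2 j=2: A[i]=13>B[j]=9 take 9, j++
i=2 j=3: A[i]=13<=B[j]=22 take 13, i++
i=3 j=3: A[i]=14<=B[j]=22 take 14, i++
i=4 j=3: A[i]=16<=B[j]=22 take 16, i++
i=5 j=3: A[i]=25>B[j]=22 take 22, j++
i=5 j=4: A[i]=25<=B[j]=27 take 25, i++
i=6 j=4: A[i]=31>B[j]=27 take 27, j++
i=6 j=5: A[i]=31>B[j]=30 take 30, j++
i=6 j=6: A[i]=31<=B[j]=36 take 31, i++
i=7 j=6: A[i]=32<=B[j]=36 take 32, i++
i=8 j=6: A[i]=33<=B[j]=36 take 33, i++
i=9 j=6: A done, take B[j]=36, j++
i=9 j=7: A done, take B[j]=37, j++

merged[15] = 37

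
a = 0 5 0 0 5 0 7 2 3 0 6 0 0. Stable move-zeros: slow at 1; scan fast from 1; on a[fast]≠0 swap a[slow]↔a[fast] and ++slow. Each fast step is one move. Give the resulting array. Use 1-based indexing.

[5, 5, 7, 2, 3, 6, 0, 0, 0, 0, 0, 0, 0]

slow=1 fast=1: a[fast]=0, fast++
slow=1 fast=2: a[fast]=5≠0 swap→a[1]=5, slow++,fast++
slow=2 fast=3: a[fast]=0, fast++
slow=2 fast=4: a[fast]=0, fast++
slow=2 fast=5: a[fast]=5≠0 swap→a[2]=5, slow++,fast++
slow=3 fast=6: a[fast]=0, fast++
slow=3 fast=7: a[fast]=7≠0 swap→a[3]=7, slow++,fast++
slow=4 fast=8: a[fast]=2≠0 swap→a[4]=2, slow++,fast++
slow=5 fast=9: a[fast]=3≠0 swap→a[5]=3, slow++,fast++
slow=6 fast=10: a[fast]=0, fast++
slow=6 fast=11: a[fast]=6≠0 swap→a[6]=6, slow++,fast++
slow=7 fast=12: a[fast]=0, fast++
slow=7 fast=13: a[fast]=0, fast++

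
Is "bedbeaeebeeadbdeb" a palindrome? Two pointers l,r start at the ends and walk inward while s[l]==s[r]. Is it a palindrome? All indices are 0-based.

l=0 r=16: 'b'=='b', l++,r--
l=1 r=15: 'e'=='e', l++,r--
l=2 r=14: 'd'=='d', l++,r--
l=3 r=13: 'b'=='b', l++,r--
l=4 r=12: 'e'!='d', stop

not a palindrome (mismatch at 4,12)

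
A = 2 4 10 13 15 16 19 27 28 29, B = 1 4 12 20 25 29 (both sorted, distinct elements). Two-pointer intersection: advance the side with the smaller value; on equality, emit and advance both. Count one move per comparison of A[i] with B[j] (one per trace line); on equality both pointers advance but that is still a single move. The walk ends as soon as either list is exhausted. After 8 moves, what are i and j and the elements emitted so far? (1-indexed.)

i=7, j=4, emitted=[4]

i=1 j=1: 2>1, j++
i=1 j=2: 2<4, i++
i=2 j=2: 4==4 emit, i++,j++
i=3 j=3: 10<12, i++
i=4 j=3: 13>12, j++
i=4 j=4: 13<20, i++
i=5 j=4: 15<20, i++
i=6 j=4: 16<20, i++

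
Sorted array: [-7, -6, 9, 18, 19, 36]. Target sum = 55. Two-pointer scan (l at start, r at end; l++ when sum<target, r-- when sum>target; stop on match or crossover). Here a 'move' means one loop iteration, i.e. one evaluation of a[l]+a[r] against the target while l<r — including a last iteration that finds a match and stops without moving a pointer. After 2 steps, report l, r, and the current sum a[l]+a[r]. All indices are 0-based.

l=2, r=5, sum=45

[0,5] -7+36=29 <55 → l++
[1,5] -6+36=30 <55 → l++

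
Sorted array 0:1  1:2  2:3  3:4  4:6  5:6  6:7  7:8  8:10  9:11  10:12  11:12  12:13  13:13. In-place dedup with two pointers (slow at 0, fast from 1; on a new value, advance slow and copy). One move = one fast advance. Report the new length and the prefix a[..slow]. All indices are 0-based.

length 11; prefix = [1, 2, 3, 4, 6, 7, 8, 10, 11, 12, 13]

slow=0 fast=1: a[fast]=2≠a[slow]=1 write a[1]=2, slow++,fast++
slow=1 fast=2: a[fast]=3≠a[slow]=2 write a[2]=3, slow++,fast++
slow=2 fast=3: a[fast]=4≠a[slow]=3 write a[3]=4, slow++,fast++
slow=3 fast=4: a[fast]=6≠a[slow]=4 write a[4]=6, slow++,fast++
slow=4 fast=5: a[fast]=6=a[slow] dup, fast++
slow=4 fast=6: a[fast]=7≠a[slow]=6 write a[5]=7, slow++,fast++
slow=5 fast=7: a[fast]=8≠a[slow]=7 write a[6]=8, slow++,fast++
slow=6 fast=8: a[fast]=10≠a[slow]=8 write a[7]=10, slow++,fast++
slow=7 fast=9: a[fast]=11≠a[slow]=10 write a[8]=11, slow++,fast++
slow=8 fast=10: a[fast]=12≠a[slow]=11 write a[9]=12, slow++,fast++
slow=9 fast=11: a[fast]=12=a[slow] dup, fast++
slow=9 fast=12: a[fast]=13≠a[slow]=12 write a[10]=13, slow++,fast++
slow=10 fast=13: a[fast]=13=a[slow] dup, fast++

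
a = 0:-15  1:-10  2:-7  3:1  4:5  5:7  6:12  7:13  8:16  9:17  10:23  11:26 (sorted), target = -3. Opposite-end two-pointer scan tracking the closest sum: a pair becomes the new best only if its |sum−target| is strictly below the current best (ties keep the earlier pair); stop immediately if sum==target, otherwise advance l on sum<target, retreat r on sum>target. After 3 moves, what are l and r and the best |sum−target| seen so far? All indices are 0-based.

l=0, r=8, best |Δ|=5

[0,11] -15+26=11 d=14 * → r--
[0,10] -15+23=8 d=11 * → r--
[0,9] -15+17=2 d=5 * → r--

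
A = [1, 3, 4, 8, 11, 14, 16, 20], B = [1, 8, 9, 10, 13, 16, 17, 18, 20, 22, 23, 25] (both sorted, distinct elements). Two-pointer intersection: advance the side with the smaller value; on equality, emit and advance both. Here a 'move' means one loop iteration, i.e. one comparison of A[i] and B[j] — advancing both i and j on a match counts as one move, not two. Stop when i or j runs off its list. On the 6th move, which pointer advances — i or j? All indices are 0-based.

j

i=0 j=0: 1==1 emit, i++,j++
i=1 j=1: 3<8, i++
i=2 j=1: 4<8, i++
i=3 j=1: 8==8 emit, i++,j++
i=4 j=2: 11>9, j++
i=4 j=3: 11>10, j++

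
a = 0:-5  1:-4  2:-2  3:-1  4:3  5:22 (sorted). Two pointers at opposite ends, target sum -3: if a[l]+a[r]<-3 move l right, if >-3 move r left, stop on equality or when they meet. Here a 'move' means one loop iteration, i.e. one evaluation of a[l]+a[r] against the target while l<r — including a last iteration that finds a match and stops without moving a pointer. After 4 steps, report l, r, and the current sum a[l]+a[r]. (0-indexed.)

l=0 r=5: -5+22=17 >-3, r--
l=0 r=4: -5+3=-2 >-3, r--
l=0 r=3: -5+-1=-6 <-3, l++
l=1 r=3: -4+-1=-5 <-3, l++

l=2, r=3, sum=-3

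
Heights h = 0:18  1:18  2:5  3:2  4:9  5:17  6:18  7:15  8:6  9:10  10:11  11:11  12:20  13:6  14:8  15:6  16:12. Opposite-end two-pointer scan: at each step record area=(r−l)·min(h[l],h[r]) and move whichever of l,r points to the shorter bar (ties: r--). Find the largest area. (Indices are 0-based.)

l=0 r=16: min(18,12)*16=192 best=192 *, r--
l=0 r=15: min(18,6)*15=90 best=192, r--
l=0 r=14: min(18,8)*14=112 best=192, r--
l=0 r=13: min(18,6)*13=78 best=192, r--
l=0 r=12: min(18,20)*12=216 best=216 *, l++
l=1 r=12: min(18,20)*11=198 best=216, l++
l=2 r=12: min(5,20)*10=50 best=216, l++
l=3 r=12: min(2,20)*9=18 best=216, l++
l=4 r=12: min(9,20)*8=72 best=216, l++
l=5 r=12: min(17,20)*7=119 best=216, l++
l=6 r=12: min(18,20)*6=108 best=216, l++
l=7 r=12: min(15,20)*5=75 best=216, l++
l=8 r=12: min(6,20)*4=24 best=216, l++
l=9 r=12: min(10,20)*3=30 best=216, l++
l=10 r=12: min(11,20)*2=22 best=216, l++
l=11 r=12: min(11,20)*1=11 best=216, l++

max area = 216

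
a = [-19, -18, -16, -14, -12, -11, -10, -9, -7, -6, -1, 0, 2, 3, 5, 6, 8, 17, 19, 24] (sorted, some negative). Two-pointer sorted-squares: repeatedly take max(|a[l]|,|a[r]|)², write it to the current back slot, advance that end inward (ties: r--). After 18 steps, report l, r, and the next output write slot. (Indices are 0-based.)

l=10, r=11, next write slot=1

l=0 r=19: |-19|<=|24| out[19]=576, r--
l=0 r=18: |-19|<=|19| out[18]=361, r--
l=0 r=17: |-19|>|17| out[17]=361, l++
l=1 r=17: |-18|>|17| out[16]=324, l++
l=2 r=17: |-16|<=|17| out[15]=289, r--
l=2 r=16: |-16|>|8| out[14]=256, l++
l=3 r=16: |-14|>|8| out[13]=196, l++
l=4 r=16: |-12|>|8| out[12]=144, l++
l=5 r=16: |-11|>|8| out[11]=121, l++
l=6 r=16: |-10|>|8| out[10]=100, l++
l=7 r=16: |-9|>|8| out[9]=81, l++
l=8 r=16: |-7|<=|8| out[8]=64, r--
l=8 r=15: |-7|>|6| out[7]=49, l++
l=9 r=15: |-6|<=|6| out[6]=36, r--
l=9 r=14: |-6|>|5| out[5]=36, l++
l=10 r=14: |-1|<=|5| out[4]=25, r--
l=10 r=13: |-1|<=|3| out[3]=9, r--
l=10 r=12: |-1|<=|2| out[2]=4, r--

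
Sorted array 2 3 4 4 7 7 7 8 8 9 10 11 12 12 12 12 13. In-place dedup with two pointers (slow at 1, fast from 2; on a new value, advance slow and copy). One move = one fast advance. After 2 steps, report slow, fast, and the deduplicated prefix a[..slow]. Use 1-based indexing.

slow=1 fast=2: a[fast]=3≠a[slow]=2 write a[2]=3, slow++,fast++
slow=2 fast=3: a[fast]=4≠a[slow]=3 write a[3]=4, slow++,fast++

slow=3, fast=4, prefix=[2, 3, 4]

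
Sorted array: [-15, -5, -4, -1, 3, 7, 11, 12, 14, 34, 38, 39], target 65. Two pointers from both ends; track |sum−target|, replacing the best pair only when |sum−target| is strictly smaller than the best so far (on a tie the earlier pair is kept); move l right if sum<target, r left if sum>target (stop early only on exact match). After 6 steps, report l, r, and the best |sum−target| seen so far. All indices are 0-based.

l=6, r=11, best |Δ|=19

l=0 r=11: -15+39=24 d=41 *, l++
l=1 r=11: -5+39=34 d=31 *, l++
l=2 r=11: -4+39=35 d=30 *, l++
l=3 r=11: -1+39=38 d=27 *, l++
l=4 r=11: 3+39=42 d=23 *, l++
l=5 r=11: 7+39=46 d=19 *, l++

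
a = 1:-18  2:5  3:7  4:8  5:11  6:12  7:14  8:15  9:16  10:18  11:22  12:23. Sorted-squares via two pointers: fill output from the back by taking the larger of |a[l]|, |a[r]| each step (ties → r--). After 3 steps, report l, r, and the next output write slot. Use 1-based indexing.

l=1, r=9, next write slot=9

[1,12] |-18|<=|23| out[12]=529 → r--
[1,11] |-18|<=|22| out[11]=484 → r--
[1,10] |-18|<=|18| out[10]=324 → r--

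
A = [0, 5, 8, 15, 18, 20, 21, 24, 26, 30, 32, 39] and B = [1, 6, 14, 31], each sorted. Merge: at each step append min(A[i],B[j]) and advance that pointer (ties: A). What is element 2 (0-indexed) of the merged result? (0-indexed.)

i=0 j=0: A[i]=0<=B[j]=1 take 0, i++
i=1 j=0: A[i]=5>B[j]=1 take 1, j++
i=1 j=1: A[i]=5<=B[j]=6 take 5, i++
i=2 j=1: A[i]=8>B[j]=6 take 6, j++
i=2 j=2: A[i]=8<=B[j]=14 take 8, i++
i=3 j=2: A[i]=15>B[j]=14 take 14, j++
i=3 j=3: A[i]=15<=B[j]=31 take 15, i++
i=4 j=3: A[i]=18<=B[j]=31 take 18, i++
i=5 j=3: A[i]=20<=B[j]=31 take 20, i++
i=6 j=3: A[i]=21<=B[j]=31 take 21, i++
i=7 j=3: A[i]=24<=B[j]=31 take 24, i++
i=8 j=3: A[i]=26<=B[j]=31 take 26, i++
i=9 j=3: A[i]=30<=B[j]=31 take 30, i++
i=10 j=3: A[i]=32>B[j]=31 take 31, j++
i=10 j=4: B done, take A[i]=32, i++
i=11 j=4: B done, take A[i]=39, i++

merged[2] = 5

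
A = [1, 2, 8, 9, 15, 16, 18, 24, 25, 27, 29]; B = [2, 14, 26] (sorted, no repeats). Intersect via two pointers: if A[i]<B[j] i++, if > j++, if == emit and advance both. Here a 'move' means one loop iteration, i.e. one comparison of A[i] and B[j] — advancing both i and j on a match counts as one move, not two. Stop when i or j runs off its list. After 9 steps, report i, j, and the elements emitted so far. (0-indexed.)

[i=0,j=0] 1<2 → i++
[i=1,j=0] 2==2 emit → i++,j++
[i=2,j=1] 8<14 → i++
[i=3,j=1] 9<14 → i++
[i=4,j=1] 15>14 → j++
[i=4,j=2] 15<26 → i++
[i=5,j=2] 16<26 → i++
[i=6,j=2] 18<26 → i++
[i=7,j=2] 24<26 → i++

i=8, j=2, emitted=[2]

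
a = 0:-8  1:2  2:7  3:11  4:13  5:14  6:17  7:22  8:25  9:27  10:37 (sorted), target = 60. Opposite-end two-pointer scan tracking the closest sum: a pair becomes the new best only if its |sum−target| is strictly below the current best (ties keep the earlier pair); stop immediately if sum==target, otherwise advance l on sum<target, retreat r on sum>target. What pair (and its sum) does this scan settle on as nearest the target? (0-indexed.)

[0,10] -8+37=29 d=31 * → l++
[1,10] 2+37=39 d=21 * → l++
[2,10] 7+37=44 d=16 * → l++
[3,10] 11+37=48 d=12 * → l++
[4,10] 13+37=50 d=10 * → l++
[5,10] 14+37=51 d=9 * → l++
[6,10] 17+37=54 d=6 * → l++
[7,10] 22+37=59 d=1 * → l++
[8,10] 25+37=62 d=2 → r--
[8,9] 25+27=52 d=8 → l++

pair (22, 37) with sum 59 (|Δ|=1)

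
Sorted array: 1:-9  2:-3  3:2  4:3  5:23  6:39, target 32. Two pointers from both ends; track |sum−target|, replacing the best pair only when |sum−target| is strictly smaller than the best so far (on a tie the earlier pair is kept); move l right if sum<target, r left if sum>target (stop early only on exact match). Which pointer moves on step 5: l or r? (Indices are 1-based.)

[1,6] -9+39=30 d=2 * → l++
[2,6] -3+39=36 d=4 → r--
[2,5] -3+23=20 d=12 → l++
[3,5] 2+23=25 d=7 → l++
[4,5] 3+23=26 d=6 → l++

l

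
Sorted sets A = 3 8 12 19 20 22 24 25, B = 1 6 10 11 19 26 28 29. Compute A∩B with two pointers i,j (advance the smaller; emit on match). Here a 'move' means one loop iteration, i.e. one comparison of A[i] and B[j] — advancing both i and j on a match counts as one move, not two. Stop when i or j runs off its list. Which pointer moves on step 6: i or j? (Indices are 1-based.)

j

i=1 j=1: 3>1, j++
i=1 j=2: 3<6, i++
i=2 j=2: 8>6, j++
i=2 j=3: 8<10, i++
i=3 j=3: 12>10, j++
i=3 j=4: 12>11, j++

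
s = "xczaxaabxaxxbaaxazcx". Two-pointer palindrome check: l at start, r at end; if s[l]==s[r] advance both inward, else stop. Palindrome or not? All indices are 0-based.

not a palindrome (mismatch at 9,10)

l=0 r=19: 'x'=='x', l++,r--
l=1 r=18: 'c'=='c', l++,r--
l=2 r=17: 'z'=='z', l++,r--
l=3 r=16: 'a'=='a', l++,r--
l=4 r=15: 'x'=='x', l++,r--
l=5 r=14: 'a'=='a', l++,r--
l=6 r=13: 'a'=='a', l++,r--
l=7 r=12: 'b'=='b', l++,r--
l=8 r=11: 'x'=='x', l++,r--
l=9 r=10: 'a'!='x', stop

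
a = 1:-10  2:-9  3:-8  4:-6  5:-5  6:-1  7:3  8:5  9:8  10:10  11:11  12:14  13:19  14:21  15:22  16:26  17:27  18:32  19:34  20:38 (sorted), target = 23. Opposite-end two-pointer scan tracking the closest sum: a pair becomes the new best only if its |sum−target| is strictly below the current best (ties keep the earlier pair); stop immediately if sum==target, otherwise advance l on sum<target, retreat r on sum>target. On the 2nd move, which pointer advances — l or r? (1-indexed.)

r

l=1 r=20: -10+38=28 d=5 *, r--
l=1 r=19: -10+34=24 d=1 *, r--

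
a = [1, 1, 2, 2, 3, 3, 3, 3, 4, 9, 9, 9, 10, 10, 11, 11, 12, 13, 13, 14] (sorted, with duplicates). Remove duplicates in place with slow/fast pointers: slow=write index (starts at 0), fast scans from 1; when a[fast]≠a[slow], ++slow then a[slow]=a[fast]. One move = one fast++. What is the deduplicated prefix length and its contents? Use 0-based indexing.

length 10; prefix = [1, 2, 3, 4, 9, 10, 11, 12, 13, 14]

slow=0 fast=1: a[fast]=1=a[slow] dup, fast++
slow=0 fast=2: a[fast]=2≠a[slow]=1 write a[1]=2, slow++,fast++
slow=1 fast=3: a[fast]=2=a[slow] dup, fast++
slow=1 fast=4: a[fast]=3≠a[slow]=2 write a[2]=3, slow++,fast++
slow=2 fast=5: a[fast]=3=a[slow] dup, fast++
slow=2 fast=6: a[fast]=3=a[slow] dup, fast++
slow=2 fast=7: a[fast]=3=a[slow] dup, fast++
slow=2 fast=8: a[fast]=4≠a[slow]=3 write a[3]=4, slow++,fast++
slow=3 fast=9: a[fast]=9≠a[slow]=4 write a[4]=9, slow++,fast++
slow=4 fast=10: a[fast]=9=a[slow] dup, fast++
slow=4 fast=11: a[fast]=9=a[slow] dup, fast++
slow=4 fast=12: a[fast]=10≠a[slow]=9 write a[5]=10, slow++,fast++
slow=5 fast=13: a[fast]=10=a[slow] dup, fast++
slow=5 fast=14: a[fast]=11≠a[slow]=10 write a[6]=11, slow++,fast++
slow=6 fast=15: a[fast]=11=a[slow] dup, fast++
slow=6 fast=16: a[fast]=12≠a[slow]=11 write a[7]=12, slow++,fast++
slow=7 fast=17: a[fast]=13≠a[slow]=12 write a[8]=13, slow++,fast++
slow=8 fast=18: a[fast]=13=a[slow] dup, fast++
slow=8 fast=19: a[fast]=14≠a[slow]=13 write a[9]=14, slow++,fast++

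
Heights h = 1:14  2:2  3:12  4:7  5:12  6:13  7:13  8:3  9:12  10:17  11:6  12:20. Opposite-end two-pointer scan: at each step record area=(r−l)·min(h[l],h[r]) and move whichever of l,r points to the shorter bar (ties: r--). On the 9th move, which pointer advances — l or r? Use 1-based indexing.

[1,12] min(14,20)*11=154 best=154 * → l++
[2,12] min(2,20)*10=20 best=154 → l++
[3,12] min(12,20)*9=108 best=154 → l++
[4,12] min(7,20)*8=56 best=154 → l++
[5,12] min(12,20)*7=84 best=154 → l++
[6,12] min(13,20)*6=78 best=154 → l++
[7,12] min(13,20)*5=65 best=154 → l++
[8,12] min(3,20)*4=12 best=154 → l++
[9,12] min(12,20)*3=36 best=154 → l++

l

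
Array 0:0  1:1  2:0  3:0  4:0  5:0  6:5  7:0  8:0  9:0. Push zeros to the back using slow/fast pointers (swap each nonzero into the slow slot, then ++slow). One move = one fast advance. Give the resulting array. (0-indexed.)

[1, 5, 0, 0, 0, 0, 0, 0, 0, 0]

(s=0,f=0) a[fast]=0 → fast++
(s=0,f=1) a[fast]=1≠0 swap→a[0]=1 → slow++,fast++
(s=1,f=2) a[fast]=0 → fast++
(s=1,f=3) a[fast]=0 → fast++
(s=1,f=4) a[fast]=0 → fast++
(s=1,f=5) a[fast]=0 → fast++
(s=1,f=6) a[fast]=5≠0 swap→a[1]=5 → slow++,fast++
(s=2,f=7) a[fast]=0 → fast++
(s=2,f=8) a[fast]=0 → fast++
(s=2,f=9) a[fast]=0 → fast++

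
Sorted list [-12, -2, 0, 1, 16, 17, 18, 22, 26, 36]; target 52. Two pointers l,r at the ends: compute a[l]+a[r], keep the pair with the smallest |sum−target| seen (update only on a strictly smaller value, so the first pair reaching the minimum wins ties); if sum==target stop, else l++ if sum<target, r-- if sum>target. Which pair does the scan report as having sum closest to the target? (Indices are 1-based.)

pair (16, 36) with sum 52 (|Δ|=0)

[1,10] -12+36=24 d=28 * → l++
[2,10] -2+36=34 d=18 * → l++
[3,10] 0+36=36 d=16 * → l++
[4,10] 1+36=37 d=15 * → l++
[5,10] 16+36=52 d=0 * → stop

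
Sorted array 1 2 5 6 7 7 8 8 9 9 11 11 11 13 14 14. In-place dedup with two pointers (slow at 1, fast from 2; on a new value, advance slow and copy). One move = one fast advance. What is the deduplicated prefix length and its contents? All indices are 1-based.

length 10; prefix = [1, 2, 5, 6, 7, 8, 9, 11, 13, 14]

slow=1 fast=2: a[fast]=2≠a[slow]=1 write a[2]=2, slow++,fast++
slow=2 fast=3: a[fast]=5≠a[slow]=2 write a[3]=5, slow++,fast++
slow=3 fast=4: a[fast]=6≠a[slow]=5 write a[4]=6, slow++,fast++
slow=4 fast=5: a[fast]=7≠a[slow]=6 write a[5]=7, slow++,fast++
slow=5 fast=6: a[fast]=7=a[slow] dup, fast++
slow=5 fast=7: a[fast]=8≠a[slow]=7 write a[6]=8, slow++,fast++
slow=6 fast=8: a[fast]=8=a[slow] dup, fast++
slow=6 fast=9: a[fast]=9≠a[slow]=8 write a[7]=9, slow++,fast++
slow=7 fast=10: a[fast]=9=a[slow] dup, fast++
slow=7 fast=11: a[fast]=11≠a[slow]=9 write a[8]=11, slow++,fast++
slow=8 fast=12: a[fast]=11=a[slow] dup, fast++
slow=8 fast=13: a[fast]=11=a[slow] dup, fast++
slow=8 fast=14: a[fast]=13≠a[slow]=11 write a[9]=13, slow++,fast++
slow=9 fast=15: a[fast]=14≠a[slow]=13 write a[10]=14, slow++,fast++
slow=10 fast=16: a[fast]=14=a[slow] dup, fast++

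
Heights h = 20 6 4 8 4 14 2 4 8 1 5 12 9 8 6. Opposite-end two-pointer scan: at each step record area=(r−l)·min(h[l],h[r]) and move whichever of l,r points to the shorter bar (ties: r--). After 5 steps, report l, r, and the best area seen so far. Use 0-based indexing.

l=0 r=14: min(20,6)*14=84 best=84 *, r--
l=0 r=13: min(20,8)*13=104 best=104 *, r--
l=0 r=12: min(20,9)*12=108 best=108 *, r--
l=0 r=11: min(20,12)*11=132 best=132 *, r--
l=0 r=10: min(20,5)*10=50 best=132, r--

l=0, r=9, best area=132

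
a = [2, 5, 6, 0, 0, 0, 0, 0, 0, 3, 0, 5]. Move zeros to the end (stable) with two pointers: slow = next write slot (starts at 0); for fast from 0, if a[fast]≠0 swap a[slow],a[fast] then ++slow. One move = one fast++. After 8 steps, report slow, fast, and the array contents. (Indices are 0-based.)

(s=0,f=0) a[fast]=2≠0 swap→a[0]=2 → slow++,fast++
(s=1,f=1) a[fast]=5≠0 swap→a[1]=5 → slow++,fast++
(s=2,f=2) a[fast]=6≠0 swap→a[2]=6 → slow++,fast++
(s=3,f=3) a[fast]=0 → fast++
(s=3,f=4) a[fast]=0 → fast++
(s=3,f=5) a[fast]=0 → fast++
(s=3,f=6) a[fast]=0 → fast++
(s=3,f=7) a[fast]=0 → fast++

slow=3, fast=8, a=[2, 5, 6, 0, 0, 0, 0, 0, 0, 3, 0, 5]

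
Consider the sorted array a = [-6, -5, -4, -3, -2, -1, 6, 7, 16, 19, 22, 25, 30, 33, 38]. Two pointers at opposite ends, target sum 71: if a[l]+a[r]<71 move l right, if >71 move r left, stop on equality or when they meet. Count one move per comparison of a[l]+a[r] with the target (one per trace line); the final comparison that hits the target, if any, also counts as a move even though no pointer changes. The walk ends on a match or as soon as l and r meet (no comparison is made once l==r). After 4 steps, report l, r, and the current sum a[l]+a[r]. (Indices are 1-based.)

[1,15] -6+38=32 <71 → l++
[2,15] -5+38=33 <71 → l++
[3,15] -4+38=34 <71 → l++
[4,15] -3+38=35 <71 → l++

l=5, r=15, sum=36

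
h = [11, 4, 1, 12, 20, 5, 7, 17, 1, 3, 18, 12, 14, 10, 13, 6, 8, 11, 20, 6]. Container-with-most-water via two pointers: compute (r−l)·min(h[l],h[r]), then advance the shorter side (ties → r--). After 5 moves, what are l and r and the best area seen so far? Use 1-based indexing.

l=1 r=20: min(11,6)*19=114 best=114 *, r--
l=1 r=19: min(11,20)*18=198 best=198 *, l++
l=2 r=19: min(4,20)*17=68 best=198, l++
l=3 r=19: min(1,20)*16=16 best=198, l++
l=4 r=19: min(12,20)*15=180 best=198, l++

l=5, r=19, best area=198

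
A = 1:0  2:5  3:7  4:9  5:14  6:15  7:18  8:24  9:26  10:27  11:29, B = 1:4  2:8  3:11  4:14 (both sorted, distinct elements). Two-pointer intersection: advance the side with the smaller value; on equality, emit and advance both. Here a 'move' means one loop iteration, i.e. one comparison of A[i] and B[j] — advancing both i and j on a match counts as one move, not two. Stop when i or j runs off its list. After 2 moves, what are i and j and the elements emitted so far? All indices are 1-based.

i=2, j=2, emitted=[]

[i=1,j=1] 0<4 → i++
[i=2,j=1] 5>4 → j++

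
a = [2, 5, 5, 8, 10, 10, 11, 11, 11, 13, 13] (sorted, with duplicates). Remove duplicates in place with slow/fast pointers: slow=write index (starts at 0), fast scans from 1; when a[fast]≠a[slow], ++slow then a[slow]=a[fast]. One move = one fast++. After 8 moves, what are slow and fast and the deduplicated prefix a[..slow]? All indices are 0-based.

slow=0 fast=1: a[fast]=5≠a[slow]=2 write a[1]=5, slow++,fast++
slow=1 fast=2: a[fast]=5=a[slow] dup, fast++
slow=1 fast=3: a[fast]=8≠a[slow]=5 write a[2]=8, slow++,fast++
slow=2 fast=4: a[fast]=10≠a[slow]=8 write a[3]=10, slow++,fast++
slow=3 fast=5: a[fast]=10=a[slow] dup, fast++
slow=3 fast=6: a[fast]=11≠a[slow]=10 write a[4]=11, slow++,fast++
slow=4 fast=7: a[fast]=11=a[slow] dup, fast++
slow=4 fast=8: a[fast]=11=a[slow] dup, fast++

slow=4, fast=9, prefix=[2, 5, 8, 10, 11]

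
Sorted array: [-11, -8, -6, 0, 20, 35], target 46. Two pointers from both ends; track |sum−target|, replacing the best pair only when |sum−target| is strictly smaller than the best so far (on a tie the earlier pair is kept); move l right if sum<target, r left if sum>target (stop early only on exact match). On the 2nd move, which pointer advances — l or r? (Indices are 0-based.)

[0,5] -11+35=24 d=22 * → l++
[1,5] -8+35=27 d=19 * → l++

l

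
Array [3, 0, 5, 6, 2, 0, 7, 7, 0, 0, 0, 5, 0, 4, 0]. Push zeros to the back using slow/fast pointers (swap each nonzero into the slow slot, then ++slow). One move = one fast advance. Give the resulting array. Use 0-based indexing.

[3, 5, 6, 2, 7, 7, 5, 4, 0, 0, 0, 0, 0, 0, 0]

slow=0 fast=0: a[fast]=3≠0 swap→a[0]=3, slow++,fast++
slow=1 fast=1: a[fast]=0, fast++
slow=1 fast=2: a[fast]=5≠0 swap→a[1]=5, slow++,fast++
slow=2 fast=3: a[fast]=6≠0 swap→a[2]=6, slow++,fast++
slow=3 fast=4: a[fast]=2≠0 swap→a[3]=2, slow++,fast++
slow=4 fast=5: a[fast]=0, fast++
slow=4 fast=6: a[fast]=7≠0 swap→a[4]=7, slow++,fast++
slow=5 fast=7: a[fast]=7≠0 swap→a[5]=7, slow++,fast++
slow=6 fast=8: a[fast]=0, fast++
slow=6 fast=9: a[fast]=0, fast++
slow=6 fast=10: a[fast]=0, fast++
slow=6 fast=11: a[fast]=5≠0 swap→a[6]=5, slow++,fast++
slow=7 fast=12: a[fast]=0, fast++
slow=7 fast=13: a[fast]=4≠0 swap→a[7]=4, slow++,fast++
slow=8 fast=14: a[fast]=0, fast++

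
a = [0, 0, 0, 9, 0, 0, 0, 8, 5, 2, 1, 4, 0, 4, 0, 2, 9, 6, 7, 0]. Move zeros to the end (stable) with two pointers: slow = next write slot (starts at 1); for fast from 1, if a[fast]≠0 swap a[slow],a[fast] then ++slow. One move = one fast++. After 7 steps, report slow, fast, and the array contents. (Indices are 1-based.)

slow=2, fast=8, a=[9, 0, 0, 0, 0, 0, 0, 8, 5, 2, 1, 4, 0, 4, 0, 2, 9, 6, 7, 0]

(s=1,f=1) a[fast]=0 → fast++
(s=1,f=2) a[fast]=0 → fast++
(s=1,f=3) a[fast]=0 → fast++
(s=1,f=4) a[fast]=9≠0 swap→a[1]=9 → slow++,fast++
(s=2,f=5) a[fast]=0 → fast++
(s=2,f=6) a[fast]=0 → fast++
(s=2,f=7) a[fast]=0 → fast++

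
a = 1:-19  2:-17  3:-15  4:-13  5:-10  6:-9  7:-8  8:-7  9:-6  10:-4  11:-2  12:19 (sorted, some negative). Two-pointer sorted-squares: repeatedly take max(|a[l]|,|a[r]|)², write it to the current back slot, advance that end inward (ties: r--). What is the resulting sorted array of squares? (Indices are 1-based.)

[4, 16, 36, 49, 64, 81, 100, 169, 225, 289, 361, 361]

l=1 r=12: |-19|<=|19| out[12]=361, r--
l=1 r=11: |-19|>|-2| out[11]=361, l++
l=2 r=11: |-17|>|-2| out[10]=289, l++
l=3 r=11: |-15|>|-2| out[9]=225, l++
l=4 r=11: |-13|>|-2| out[8]=169, l++
l=5 r=11: |-10|>|-2| out[7]=100, l++
l=6 r=11: |-9|>|-2| out[6]=81, l++
l=7 r=11: |-8|>|-2| out[5]=64, l++
l=8 r=11: |-7|>|-2| out[4]=49, l++
l=9 r=11: |-6|>|-2| out[3]=36, l++
l=10 r=11: |-4|>|-2| out[2]=16, l++
l=11 r=11: |-2|<=|-2| out[1]=4, r--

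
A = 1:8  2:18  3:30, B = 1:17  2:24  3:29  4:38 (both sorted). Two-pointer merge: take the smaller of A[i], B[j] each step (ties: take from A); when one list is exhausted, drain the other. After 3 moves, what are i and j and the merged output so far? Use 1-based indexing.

i=1 j=1: A[i]=8<=B[j]=17 take 8, i++
i=2 j=1: A[i]=18>B[j]=17 take 17, j++
i=2 j=2: A[i]=18<=B[j]=24 take 18, i++

i=3, j=2, merged so far=[8, 17, 18]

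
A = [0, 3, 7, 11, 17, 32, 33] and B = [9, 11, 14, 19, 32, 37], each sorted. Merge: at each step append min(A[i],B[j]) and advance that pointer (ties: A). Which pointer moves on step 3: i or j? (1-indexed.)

[i=1,j=1] A[i]=0<=B[j]=9 take 0 → i++
[i=2,j=1] A[i]=3<=B[j]=9 take 3 → i++
[i=3,j=1] A[i]=7<=B[j]=9 take 7 → i++

i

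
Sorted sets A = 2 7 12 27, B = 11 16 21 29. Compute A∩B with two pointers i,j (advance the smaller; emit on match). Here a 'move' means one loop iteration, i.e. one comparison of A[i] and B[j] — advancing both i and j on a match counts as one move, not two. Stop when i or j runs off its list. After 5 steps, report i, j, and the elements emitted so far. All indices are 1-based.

i=4, j=3, emitted=[]

[i=1,j=1] 2<11 → i++
[i=2,j=1] 7<11 → i++
[i=3,j=1] 12>11 → j++
[i=3,j=2] 12<16 → i++
[i=4,j=2] 27>16 → j++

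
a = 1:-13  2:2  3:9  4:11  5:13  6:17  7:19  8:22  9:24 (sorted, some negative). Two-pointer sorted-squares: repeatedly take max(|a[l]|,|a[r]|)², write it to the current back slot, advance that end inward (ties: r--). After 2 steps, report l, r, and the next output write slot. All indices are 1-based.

l=1, r=7, next write slot=7

l=1 r=9: |-13|<=|24| out[9]=576, r--
l=1 r=8: |-13|<=|22| out[8]=484, r--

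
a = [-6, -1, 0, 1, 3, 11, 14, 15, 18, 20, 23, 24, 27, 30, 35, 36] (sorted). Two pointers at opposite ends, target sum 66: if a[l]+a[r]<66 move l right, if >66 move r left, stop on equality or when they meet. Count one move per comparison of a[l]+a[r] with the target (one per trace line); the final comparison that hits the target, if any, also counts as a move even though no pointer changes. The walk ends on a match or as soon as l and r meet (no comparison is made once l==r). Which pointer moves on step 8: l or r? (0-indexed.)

l

[0,15] -6+36=30 <66 → l++
[1,15] -1+36=35 <66 → l++
[2,15] 0+36=36 <66 → l++
[3,15] 1+36=37 <66 → l++
[4,15] 3+36=39 <66 → l++
[5,15] 11+36=47 <66 → l++
[6,15] 14+36=50 <66 → l++
[7,15] 15+36=51 <66 → l++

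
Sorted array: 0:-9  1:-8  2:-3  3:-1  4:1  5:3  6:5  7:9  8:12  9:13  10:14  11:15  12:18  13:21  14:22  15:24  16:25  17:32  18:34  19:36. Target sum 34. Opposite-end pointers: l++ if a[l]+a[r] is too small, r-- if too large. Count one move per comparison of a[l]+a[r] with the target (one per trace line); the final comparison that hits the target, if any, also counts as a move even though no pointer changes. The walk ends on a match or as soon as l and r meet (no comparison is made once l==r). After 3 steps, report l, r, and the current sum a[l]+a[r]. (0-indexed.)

l=3, r=19, sum=35

l=0 r=19: -9+36=27 <34, l++
l=1 r=19: -8+36=28 <34, l++
l=2 r=19: -3+36=33 <34, l++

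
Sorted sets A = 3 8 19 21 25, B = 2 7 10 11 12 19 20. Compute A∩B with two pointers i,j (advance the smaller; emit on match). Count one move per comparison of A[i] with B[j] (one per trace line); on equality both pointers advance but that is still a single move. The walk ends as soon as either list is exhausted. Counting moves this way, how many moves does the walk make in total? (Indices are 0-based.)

i=0 j=0: 3>2, j++
i=0 j=1: 3<7, i++
i=1 j=1: 8>7, j++
i=1 j=2: 8<10, i++
i=2 j=2: 19>10, j++
i=2 j=3: 19>11, j++
i=2 j=4: 19>12, j++
i=2 j=5: 19==19 emit, i++,j++
i=3 j=6: 21>20, j++

9 moves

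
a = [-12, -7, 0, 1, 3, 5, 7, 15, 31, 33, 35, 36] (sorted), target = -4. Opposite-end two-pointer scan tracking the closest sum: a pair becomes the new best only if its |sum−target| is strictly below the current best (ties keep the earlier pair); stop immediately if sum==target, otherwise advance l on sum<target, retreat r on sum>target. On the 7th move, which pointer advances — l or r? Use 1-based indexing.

[1,12] -12+36=24 d=28 * → r--
[1,11] -12+35=23 d=27 * → r--
[1,10] -12+33=21 d=25 * → r--
[1,9] -12+31=19 d=23 * → r--
[1,8] -12+15=3 d=7 * → r--
[1,7] -12+7=-5 d=1 * → l++
[2,7] -7+7=0 d=4 → r--

r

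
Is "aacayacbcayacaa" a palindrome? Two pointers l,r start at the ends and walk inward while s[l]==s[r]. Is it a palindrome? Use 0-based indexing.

palindrome

[0,14] 'a'=='a' → l++,r--
[1,13] 'a'=='a' → l++,r--
[2,12] 'c'=='c' → l++,r--
[3,11] 'a'=='a' → l++,r--
[4,10] 'y'=='y' → l++,r--
[5,9] 'a'=='a' → l++,r--
[6,8] 'c'=='c' → l++,r--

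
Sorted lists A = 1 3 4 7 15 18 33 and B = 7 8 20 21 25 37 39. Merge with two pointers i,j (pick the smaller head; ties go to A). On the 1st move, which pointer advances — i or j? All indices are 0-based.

i=0 j=0: A[i]=1<=B[j]=7 take 1, i++

i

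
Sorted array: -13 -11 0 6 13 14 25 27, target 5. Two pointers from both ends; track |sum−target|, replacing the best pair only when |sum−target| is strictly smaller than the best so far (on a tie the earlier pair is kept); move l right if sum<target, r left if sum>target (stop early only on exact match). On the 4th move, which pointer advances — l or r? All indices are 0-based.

l=0 r=7: -13+27=14 d=9 *, r--
l=0 r=6: -13+25=12 d=7 *, r--
l=0 r=5: -13+14=1 d=4 *, l++
l=1 r=5: -11+14=3 d=2 *, l++

l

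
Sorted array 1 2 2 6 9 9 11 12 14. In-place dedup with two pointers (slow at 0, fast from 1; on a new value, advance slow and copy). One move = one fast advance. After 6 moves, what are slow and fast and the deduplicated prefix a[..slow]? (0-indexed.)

slow=4, fast=7, prefix=[1, 2, 6, 9, 11]

(s=0,f=1) a[fast]=2≠a[slow]=1 write a[1]=2 → slow++,fast++
(s=1,f=2) a[fast]=2=a[slow] dup → fast++
(s=1,f=3) a[fast]=6≠a[slow]=2 write a[2]=6 → slow++,fast++
(s=2,f=4) a[fast]=9≠a[slow]=6 write a[3]=9 → slow++,fast++
(s=3,f=5) a[fast]=9=a[slow] dup → fast++
(s=3,f=6) a[fast]=11≠a[slow]=9 write a[4]=11 → slow++,fast++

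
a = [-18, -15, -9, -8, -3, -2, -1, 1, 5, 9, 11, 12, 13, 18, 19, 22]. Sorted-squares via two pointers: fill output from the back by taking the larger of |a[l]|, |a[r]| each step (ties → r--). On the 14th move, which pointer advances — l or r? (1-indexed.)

[1,16] |-18|<=|22| out[16]=484 → r--
[1,15] |-18|<=|19| out[15]=361 → r--
[1,14] |-18|<=|18| out[14]=324 → r--
[1,13] |-18|>|13| out[13]=324 → l++
[2,13] |-15|>|13| out[12]=225 → l++
[3,13] |-9|<=|13| out[11]=169 → r--
[3,12] |-9|<=|12| out[10]=144 → r--
[3,11] |-9|<=|11| out[9]=121 → r--
[3,10] |-9|<=|9| out[8]=81 → r--
[3,9] |-9|>|5| out[7]=81 → l++
[4,9] |-8|>|5| out[6]=64 → l++
[5,9] |-3|<=|5| out[5]=25 → r--
[5,8] |-3|>|1| out[4]=9 → l++
[6,8] |-2|>|1| out[3]=4 → l++

l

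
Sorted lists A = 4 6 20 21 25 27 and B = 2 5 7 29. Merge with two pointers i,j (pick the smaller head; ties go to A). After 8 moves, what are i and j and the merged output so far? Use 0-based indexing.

i=0 j=0: A[i]=4>B[j]=2 take 2, j++
i=0 j=1: A[i]=4<=B[j]=5 take 4, i++
i=1 j=1: A[i]=6>B[j]=5 take 5, j++
i=1 j=2: A[i]=6<=B[j]=7 take 6, i++
i=2 j=2: A[i]=20>B[j]=7 take 7, j++
i=2 j=3: A[i]=20<=B[j]=29 take 20, i++
i=3 j=3: A[i]=21<=B[j]=29 take 21, i++
i=4 j=3: A[i]=25<=B[j]=29 take 25, i++

i=5, j=3, merged so far=[2, 4, 5, 6, 7, 20, 21, 25]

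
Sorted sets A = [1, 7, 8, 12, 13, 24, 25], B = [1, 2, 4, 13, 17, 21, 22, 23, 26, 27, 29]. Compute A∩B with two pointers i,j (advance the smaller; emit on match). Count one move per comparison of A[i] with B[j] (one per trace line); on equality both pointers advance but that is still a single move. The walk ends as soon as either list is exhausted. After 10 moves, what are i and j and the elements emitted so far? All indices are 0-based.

i=5, j=7, emitted=[1, 13]

i=0 j=0: 1==1 emit, i++,j++
i=1 j=1: 7>2, j++
i=1 j=2: 7>4, j++
i=1 j=3: 7<13, i++
i=2 j=3: 8<13, i++
i=3 j=3: 12<13, i++
i=4 j=3: 13==13 emit, i++,j++
i=5 j=4: 24>17, j++
i=5 j=5: 24>21, j++
i=5 j=6: 24>22, j++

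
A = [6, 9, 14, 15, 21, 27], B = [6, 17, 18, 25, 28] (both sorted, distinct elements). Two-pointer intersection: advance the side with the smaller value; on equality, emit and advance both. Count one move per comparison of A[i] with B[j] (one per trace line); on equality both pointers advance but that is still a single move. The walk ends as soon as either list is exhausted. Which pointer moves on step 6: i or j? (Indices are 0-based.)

j

i=0 j=0: 6==6 emit, i++,j++
i=1 j=1: 9<17, i++
i=2 j=1: 14<17, i++
i=3 j=1: 15<17, i++
i=4 j=1: 21>17, j++
i=4 j=2: 21>18, j++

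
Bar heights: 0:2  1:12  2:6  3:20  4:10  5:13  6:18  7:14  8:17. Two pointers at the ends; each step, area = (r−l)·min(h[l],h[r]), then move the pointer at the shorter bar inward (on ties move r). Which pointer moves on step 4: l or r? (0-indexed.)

r

[0,8] min(2,17)*8=16 best=16 * → l++
[1,8] min(12,17)*7=84 best=84 * → l++
[2,8] min(6,17)*6=36 best=84 → l++
[3,8] min(20,17)*5=85 best=85 * → r--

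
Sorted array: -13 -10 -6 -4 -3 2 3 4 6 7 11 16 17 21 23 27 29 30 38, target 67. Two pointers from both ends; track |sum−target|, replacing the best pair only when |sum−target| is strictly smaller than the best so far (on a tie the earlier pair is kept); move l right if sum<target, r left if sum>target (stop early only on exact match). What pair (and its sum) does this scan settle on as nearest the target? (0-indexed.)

pair (29, 38) with sum 67 (|Δ|=0)

[0,18] -13+38=25 d=42 * → l++
[1,18] -10+38=28 d=39 * → l++
[2,18] -6+38=32 d=35 * → l++
[3,18] -4+38=34 d=33 * → l++
[4,18] -3+38=35 d=32 * → l++
[5,18] 2+38=40 d=27 * → l++
[6,18] 3+38=41 d=26 * → l++
[7,18] 4+38=42 d=25 * → l++
[8,18] 6+38=44 d=23 * → l++
[9,18] 7+38=45 d=22 * → l++
[10,18] 11+38=49 d=18 * → l++
[11,18] 16+38=54 d=13 * → l++
[12,18] 17+38=55 d=12 * → l++
[13,18] 21+38=59 d=8 * → l++
[14,18] 23+38=61 d=6 * → l++
[15,18] 27+38=65 d=2 * → l++
[16,18] 29+38=67 d=0 * → stop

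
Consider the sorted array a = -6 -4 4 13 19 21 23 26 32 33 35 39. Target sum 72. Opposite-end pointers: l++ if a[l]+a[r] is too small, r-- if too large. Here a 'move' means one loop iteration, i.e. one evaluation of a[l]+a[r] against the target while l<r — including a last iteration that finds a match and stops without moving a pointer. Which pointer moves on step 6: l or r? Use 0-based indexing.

l=0 r=11: -6+39=33 <72, l++
l=1 r=11: -4+39=35 <72, l++
l=2 r=11: 4+39=43 <72, l++
l=3 r=11: 13+39=52 <72, l++
l=4 r=11: 19+39=58 <72, l++
l=5 r=11: 21+39=60 <72, l++

l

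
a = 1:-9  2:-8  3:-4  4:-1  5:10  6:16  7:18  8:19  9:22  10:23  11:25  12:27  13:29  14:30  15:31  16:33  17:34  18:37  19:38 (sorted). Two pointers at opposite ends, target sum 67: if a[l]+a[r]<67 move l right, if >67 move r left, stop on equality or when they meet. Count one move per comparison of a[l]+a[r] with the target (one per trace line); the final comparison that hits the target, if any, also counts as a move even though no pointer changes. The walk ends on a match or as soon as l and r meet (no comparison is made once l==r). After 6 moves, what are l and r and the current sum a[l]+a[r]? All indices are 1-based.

[1,19] -9+38=29 <67 → l++
[2,19] -8+38=30 <67 → l++
[3,19] -4+38=34 <67 → l++
[4,19] -1+38=37 <67 → l++
[5,19] 10+38=48 <67 → l++
[6,19] 16+38=54 <67 → l++

l=7, r=19, sum=56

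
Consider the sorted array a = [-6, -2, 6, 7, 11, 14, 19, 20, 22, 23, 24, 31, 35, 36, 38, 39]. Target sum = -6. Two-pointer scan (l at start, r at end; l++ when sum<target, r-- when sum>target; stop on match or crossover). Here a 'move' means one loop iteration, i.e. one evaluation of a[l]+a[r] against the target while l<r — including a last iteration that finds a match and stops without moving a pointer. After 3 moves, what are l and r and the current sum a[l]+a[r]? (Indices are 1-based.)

l=1 r=16: -6+39=33 >-6, r--
l=1 r=15: -6+38=32 >-6, r--
l=1 r=14: -6+36=30 >-6, r--

l=1, r=13, sum=29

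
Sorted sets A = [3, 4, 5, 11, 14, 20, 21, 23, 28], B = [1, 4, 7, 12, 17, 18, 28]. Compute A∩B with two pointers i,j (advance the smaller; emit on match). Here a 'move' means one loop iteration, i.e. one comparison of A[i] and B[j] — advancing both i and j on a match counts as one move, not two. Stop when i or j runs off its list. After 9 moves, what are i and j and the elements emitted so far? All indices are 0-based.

i=5, j=5, emitted=[4]

i=0 j=0: 3>1, j++
i=0 j=1: 3<4, i++
i=1 j=1: 4==4 emit, i++,j++
i=2 j=2: 5<7, i++
i=3 j=2: 11>7, j++
i=3 j=3: 11<12, i++
i=4 j=3: 14>12, j++
i=4 j=4: 14<17, i++
i=5 j=4: 20>17, j++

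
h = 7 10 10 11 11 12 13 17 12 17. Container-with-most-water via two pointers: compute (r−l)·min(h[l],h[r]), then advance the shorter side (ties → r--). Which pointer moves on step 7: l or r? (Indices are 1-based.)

l

l=1 r=10: min(7,17)*9=63 best=63 *, l++
l=2 r=10: min(10,17)*8=80 best=80 *, l++
l=3 r=10: min(10,17)*7=70 best=80, l++
l=4 r=10: min(11,17)*6=66 best=80, l++
l=5 r=10: min(11,17)*5=55 best=80, l++
l=6 r=10: min(12,17)*4=48 best=80, l++
l=7 r=10: min(13,17)*3=39 best=80, l++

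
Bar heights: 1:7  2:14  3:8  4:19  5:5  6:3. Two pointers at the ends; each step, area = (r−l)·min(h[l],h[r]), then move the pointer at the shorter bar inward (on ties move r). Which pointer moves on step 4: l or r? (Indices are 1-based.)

[1,6] min(7,3)*5=15 best=15 * → r--
[1,5] min(7,5)*4=20 best=20 * → r--
[1,4] min(7,19)*3=21 best=21 * → l++
[2,4] min(14,19)*2=28 best=28 * → l++

l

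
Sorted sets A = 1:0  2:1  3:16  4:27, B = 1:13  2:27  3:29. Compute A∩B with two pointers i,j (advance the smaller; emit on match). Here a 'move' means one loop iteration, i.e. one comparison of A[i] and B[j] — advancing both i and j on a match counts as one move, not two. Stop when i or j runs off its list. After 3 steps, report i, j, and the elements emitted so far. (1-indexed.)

i=1 j=1: 0<13, i++
i=2 j=1: 1<13, i++
i=3 j=1: 16>13, j++

i=3, j=2, emitted=[]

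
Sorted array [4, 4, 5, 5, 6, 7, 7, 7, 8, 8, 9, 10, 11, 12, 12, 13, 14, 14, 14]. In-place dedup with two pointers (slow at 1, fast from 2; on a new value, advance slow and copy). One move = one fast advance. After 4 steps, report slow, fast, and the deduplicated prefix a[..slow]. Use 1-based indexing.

slow=3, fast=6, prefix=[4, 5, 6]

slow=1 fast=2: a[fast]=4=a[slow] dup, fast++
slow=1 fast=3: a[fast]=5≠a[slow]=4 write a[2]=5, slow++,fast++
slow=2 fast=4: a[fast]=5=a[slow] dup, fast++
slow=2 fast=5: a[fast]=6≠a[slow]=5 write a[3]=6, slow++,fast++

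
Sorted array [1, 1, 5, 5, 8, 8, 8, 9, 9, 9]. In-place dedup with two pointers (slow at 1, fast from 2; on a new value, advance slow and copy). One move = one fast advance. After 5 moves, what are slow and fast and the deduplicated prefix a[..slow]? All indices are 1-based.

slow=3, fast=7, prefix=[1, 5, 8]

(s=1,f=2) a[fast]=1=a[slow] dup → fast++
(s=1,f=3) a[fast]=5≠a[slow]=1 write a[2]=5 → slow++,fast++
(s=2,f=4) a[fast]=5=a[slow] dup → fast++
(s=2,f=5) a[fast]=8≠a[slow]=5 write a[3]=8 → slow++,fast++
(s=3,f=6) a[fast]=8=a[slow] dup → fast++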